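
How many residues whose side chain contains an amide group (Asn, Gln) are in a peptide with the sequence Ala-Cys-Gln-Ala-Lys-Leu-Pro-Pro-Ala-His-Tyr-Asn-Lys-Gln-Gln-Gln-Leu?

5

Matching residues: Gln3, Asn12, Gln14, Gln15, Gln16.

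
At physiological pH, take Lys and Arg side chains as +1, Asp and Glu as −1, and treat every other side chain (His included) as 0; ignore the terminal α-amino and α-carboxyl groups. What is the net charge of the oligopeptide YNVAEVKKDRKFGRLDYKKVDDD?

+1

Positive (K, R): K7, K8, R10, K11, R14, K18, K19 → +7.
Negative (D, E): E5, D9, D16, D21, D22, D23 → −6.
Net charge = (+7) + (−6) = +1.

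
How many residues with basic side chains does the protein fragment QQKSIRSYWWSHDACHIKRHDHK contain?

9

The basic amino acids are Lys (K), Arg (R), and His (H).
Matching residues: K3, R6, H12, H16, K18, R19, H20, H22, K23.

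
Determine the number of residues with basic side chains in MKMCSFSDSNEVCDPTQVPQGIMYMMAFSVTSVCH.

2

Lysine (K), arginine (R), and histidine (H) have basic, nitrogen-containing side chains.
Matching residues: K2, H35.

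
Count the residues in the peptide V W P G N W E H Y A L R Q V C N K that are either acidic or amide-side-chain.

4

Acidic: D, E. Amide-side-chain: N, Q.
Acidic residues here: E7 (1).
Amide-side-chain residues here: N5, Q13, N16 (3).
The two groups share no amino acid, so total = 1 + 3 = 4.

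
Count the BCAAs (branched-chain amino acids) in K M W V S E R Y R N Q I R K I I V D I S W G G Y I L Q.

The BCAAs are Val, Leu, and Ile — aliphatic side chains with a branch point.
Matching residues: V4, I12, I15, I16, V17, I19, I25, L26.

8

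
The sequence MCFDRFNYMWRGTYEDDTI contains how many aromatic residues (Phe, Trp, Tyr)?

5

Matching residues: F3, F6, Y8, W10, Y14.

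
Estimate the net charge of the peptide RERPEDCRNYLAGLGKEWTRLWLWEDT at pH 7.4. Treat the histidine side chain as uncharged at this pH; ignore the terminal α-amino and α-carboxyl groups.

-1

The side chains ionized at physiological pH are Lys/Arg (+1) and Asp/Glu (−1); with His treated as neutral, nothing else contributes.
Positive (K, R): R1, R3, R8, K16, R20 → +5.
Negative (D, E): E2, E5, D6, E17, E25, D26 → −6.
Net charge = (+5) + (−6) = −1.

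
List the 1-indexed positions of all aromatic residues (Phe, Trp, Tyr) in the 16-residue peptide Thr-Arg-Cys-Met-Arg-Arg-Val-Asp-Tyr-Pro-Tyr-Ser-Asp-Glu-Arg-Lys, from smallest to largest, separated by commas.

Matching residues: Tyr9, Tyr11.

9, 11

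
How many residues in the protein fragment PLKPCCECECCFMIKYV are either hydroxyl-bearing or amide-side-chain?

Hydroxyl-bearing: S, T, Y. Amide-side-chain: N, Q.
Hydroxyl-bearing residues here: Y16 (1).
Amide-side-chain residues here: none (0).
The two groups share no amino acid, so total = 1 + 0 = 1.

1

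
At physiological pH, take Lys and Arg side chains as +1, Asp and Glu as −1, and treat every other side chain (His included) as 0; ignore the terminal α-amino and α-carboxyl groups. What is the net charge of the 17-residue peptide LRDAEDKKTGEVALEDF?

Positive (K, R): R2, K7, K8 → +3.
Negative (D, E): D3, E5, D6, E11, E15, D16 → −6.
Net charge = (+3) + (−6) = −3.

-3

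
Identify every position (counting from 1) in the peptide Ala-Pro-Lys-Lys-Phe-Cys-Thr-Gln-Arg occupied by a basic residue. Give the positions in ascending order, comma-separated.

3, 4, 9

The basic amino acids are Lys (K), Arg (R), and His (H).
Matching residues: Lys3, Lys4, Arg9.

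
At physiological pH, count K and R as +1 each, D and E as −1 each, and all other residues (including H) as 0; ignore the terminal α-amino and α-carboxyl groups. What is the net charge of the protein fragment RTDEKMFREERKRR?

Positive (K, R): R1, K5, R8, R11, K12, R13, R14 → +7.
Negative (D, E): D3, E4, E9, E10 → −4.
Net charge = (+7) + (−4) = +3.

+3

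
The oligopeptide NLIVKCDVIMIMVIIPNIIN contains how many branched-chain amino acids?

Valine (V), leucine (L), and isoleucine (I) are the branched-chain amino acids.
Matching residues: L2, I3, V4, V8, I9, I11, V13, I14, I15, I18, I19.

11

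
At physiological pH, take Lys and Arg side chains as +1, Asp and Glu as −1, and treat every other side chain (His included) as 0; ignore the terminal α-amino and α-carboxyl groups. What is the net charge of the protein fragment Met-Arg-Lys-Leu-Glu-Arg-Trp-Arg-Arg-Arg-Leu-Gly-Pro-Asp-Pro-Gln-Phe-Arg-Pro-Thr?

+5

Positive (K, R): Arg2, Lys3, Arg6, Arg8, Arg9, Arg10, Arg18 → +7.
Negative (D, E): Glu5, Asp14 → −2.
Net charge = (+7) + (−2) = +5.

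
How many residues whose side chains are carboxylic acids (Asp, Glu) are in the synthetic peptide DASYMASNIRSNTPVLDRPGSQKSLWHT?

Matching residues: D1, D17.

2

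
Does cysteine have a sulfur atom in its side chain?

Yes

Cysteine (C, thiol) and methionine (M, thioether) are the two sulfur-containing amino acids.
Cysteine is in this group.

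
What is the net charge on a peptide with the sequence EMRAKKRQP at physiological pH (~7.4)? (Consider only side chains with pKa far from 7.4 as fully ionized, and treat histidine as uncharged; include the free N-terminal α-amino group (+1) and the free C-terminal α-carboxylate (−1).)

+3

Near pH 7.4, K and R contribute +1 each, D and E contribute −1 each, and every other side chain (His included, as stated) is uncharged.
Positive (K, R): R3, K5, K6, R7 → +4.
Negative (D, E): E1 → −1.
The N-terminus (+1) and C-terminus (−1) cancel.
Net charge = (+4) + (−1) = +3.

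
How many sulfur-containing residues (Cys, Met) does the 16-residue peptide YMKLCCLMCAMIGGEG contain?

6

Matching residues: M2, C5, C6, M8, C9, M11.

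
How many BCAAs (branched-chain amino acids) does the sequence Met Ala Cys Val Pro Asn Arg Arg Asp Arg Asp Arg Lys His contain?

1

V, L, and I make up the branched-chain aliphatic group.
Matching residues: Val4.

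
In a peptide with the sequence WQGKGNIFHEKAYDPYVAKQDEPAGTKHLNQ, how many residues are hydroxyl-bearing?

3

The –OH-bearing residues are Ser, Thr (aliphatic alcohols), and Tyr (phenol).
Matching residues: Y13, Y16, T26.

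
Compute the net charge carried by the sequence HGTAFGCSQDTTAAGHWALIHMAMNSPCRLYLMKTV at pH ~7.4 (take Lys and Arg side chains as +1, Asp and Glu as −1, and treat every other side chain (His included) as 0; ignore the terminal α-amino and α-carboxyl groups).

Positive (K, R): R29, K34 → +2.
Negative (D, E): D10 → −1.
Net charge = (+2) + (−1) = +1.

+1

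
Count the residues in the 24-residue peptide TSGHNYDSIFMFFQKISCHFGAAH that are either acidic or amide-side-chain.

Acidic: D, E. Amide-side-chain: N, Q.
Acidic residues here: D7 (1).
Amide-side-chain residues here: N5, Q14 (2).
The two groups share no amino acid, so total = 1 + 2 = 3.

3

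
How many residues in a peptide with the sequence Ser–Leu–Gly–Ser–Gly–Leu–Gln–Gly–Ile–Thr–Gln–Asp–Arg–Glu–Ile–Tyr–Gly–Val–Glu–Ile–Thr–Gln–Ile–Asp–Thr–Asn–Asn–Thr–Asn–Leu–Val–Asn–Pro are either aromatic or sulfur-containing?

Aromatic: F, W, Y. Sulfur-containing: C, M.
Aromatic residues here: Tyr16 (1).
Sulfur-containing residues here: none (0).
The two groups share no amino acid, so total = 1 + 0 = 1.

1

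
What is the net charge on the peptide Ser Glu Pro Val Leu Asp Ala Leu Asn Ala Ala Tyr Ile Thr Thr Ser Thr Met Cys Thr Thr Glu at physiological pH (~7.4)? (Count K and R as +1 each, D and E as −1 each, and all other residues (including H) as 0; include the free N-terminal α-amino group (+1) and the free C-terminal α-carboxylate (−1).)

Positive (K, R): none → +0.
Negative (D, E): Glu2, Asp6, Glu22 → −3.
The N-terminus (+1) and C-terminus (−1) cancel.
Net charge = (+0) + (−3) = −3.

-3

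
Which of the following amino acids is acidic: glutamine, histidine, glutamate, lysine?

glutamate

Aspartate (D) and glutamate (E) have carboxylic-acid side chains and are the acidic amino acids.
Of the listed options, only glutamate belongs to this group.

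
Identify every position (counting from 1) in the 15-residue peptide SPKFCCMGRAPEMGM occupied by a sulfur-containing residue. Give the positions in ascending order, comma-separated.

Only Cys (C) and Met (M) have a sulfur atom in the side chain.
Matching residues: C5, C6, M7, M13, M15.

5, 6, 7, 13, 15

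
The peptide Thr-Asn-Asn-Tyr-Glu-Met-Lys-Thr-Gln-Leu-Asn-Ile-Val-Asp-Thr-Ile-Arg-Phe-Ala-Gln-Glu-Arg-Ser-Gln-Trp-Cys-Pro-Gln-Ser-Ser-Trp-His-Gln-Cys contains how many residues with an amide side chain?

8

Asparagine (N) and glutamine (Q) have uncharged amide side chains.
Matching residues: Asn2, Asn3, Gln9, Asn11, Gln20, Gln24, Gln28, Gln33.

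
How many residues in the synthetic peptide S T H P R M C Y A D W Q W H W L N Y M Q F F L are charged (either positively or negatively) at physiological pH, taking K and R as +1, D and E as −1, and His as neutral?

2

Charged side chains at pH ~7.4: K, R (positive); D, E (negative).
Matching residues: R5, D10.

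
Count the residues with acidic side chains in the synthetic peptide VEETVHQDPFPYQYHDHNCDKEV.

The acidic residues are Asp (D) and Glu (E), whose side chains end in a carboxylate group.
Matching residues: E2, E3, D8, D16, D20, E22.

6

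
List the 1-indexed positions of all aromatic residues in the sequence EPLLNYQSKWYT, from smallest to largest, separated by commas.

6, 10, 11

The aromatic amino acids are Phe (F, benzyl), Trp (W, indole), and Tyr (Y, phenol).
Matching residues: Y6, W10, Y11.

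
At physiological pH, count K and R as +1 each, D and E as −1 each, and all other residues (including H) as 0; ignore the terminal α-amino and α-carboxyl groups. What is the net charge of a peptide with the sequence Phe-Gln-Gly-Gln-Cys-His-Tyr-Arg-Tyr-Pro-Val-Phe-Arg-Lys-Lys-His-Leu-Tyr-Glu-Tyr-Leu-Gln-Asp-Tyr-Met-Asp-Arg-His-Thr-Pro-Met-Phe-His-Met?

Positive (K, R): Arg8, Arg13, Lys14, Lys15, Arg27 → +5.
Negative (D, E): Glu19, Asp23, Asp26 → −3.
Net charge = (+5) + (−3) = +2.

+2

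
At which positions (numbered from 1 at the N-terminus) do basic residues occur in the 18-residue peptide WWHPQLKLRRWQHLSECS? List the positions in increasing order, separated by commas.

3, 7, 9, 10, 13

Lysine (K), arginine (R), and histidine (H) have basic, nitrogen-containing side chains.
Matching residues: H3, K7, R9, R10, H13.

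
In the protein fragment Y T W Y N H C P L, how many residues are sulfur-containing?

1

Cysteine (C, thiol) and methionine (M, thioether) are the two sulfur-containing amino acids.
Matching residues: C7.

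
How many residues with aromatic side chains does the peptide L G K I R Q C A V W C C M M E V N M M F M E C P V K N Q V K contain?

Phenylalanine (F), tryptophan (W), and tyrosine (Y) have aromatic ring side chains.
Matching residues: W10, F20.

2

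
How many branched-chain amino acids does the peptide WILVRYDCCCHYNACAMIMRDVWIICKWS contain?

7

The BCAAs are Val, Leu, and Ile — aliphatic side chains with a branch point.
Matching residues: I2, L3, V4, I18, V22, I24, I25.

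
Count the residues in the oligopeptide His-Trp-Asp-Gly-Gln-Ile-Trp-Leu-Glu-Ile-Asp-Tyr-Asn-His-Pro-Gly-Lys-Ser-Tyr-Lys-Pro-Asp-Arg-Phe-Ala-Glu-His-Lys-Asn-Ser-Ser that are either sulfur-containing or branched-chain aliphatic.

3

Sulfur-containing: C, M. Branched-chain aliphatic: I, L, V.
Sulfur-containing residues here: none (0).
Branched-chain aliphatic residues here: Ile6, Leu8, Ile10 (3).
The two groups share no amino acid, so total = 0 + 3 = 3.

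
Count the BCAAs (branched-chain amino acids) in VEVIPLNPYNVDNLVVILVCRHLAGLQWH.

Valine (V), leucine (L), and isoleucine (I) are the branched-chain amino acids.
Matching residues: V1, V3, I4, L6, V11, L14, V15, V16, I17, L18, V19, L23, L26.

13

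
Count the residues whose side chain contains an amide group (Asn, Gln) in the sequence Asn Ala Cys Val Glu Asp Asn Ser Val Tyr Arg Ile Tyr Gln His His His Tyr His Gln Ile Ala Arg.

4

Matching residues: Asn1, Asn7, Gln14, Gln20.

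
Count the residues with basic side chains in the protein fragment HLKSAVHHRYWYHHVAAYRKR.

10

The basic amino acids are Lys (K), Arg (R), and His (H).
Matching residues: H1, K3, H7, H8, R9, H13, H14, R19, K20, R21.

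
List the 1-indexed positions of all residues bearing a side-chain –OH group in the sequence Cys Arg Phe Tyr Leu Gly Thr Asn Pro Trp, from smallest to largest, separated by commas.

The –OH-bearing residues are Ser, Thr (aliphatic alcohols), and Tyr (phenol).
Matching residues: Tyr4, Thr7.

4, 7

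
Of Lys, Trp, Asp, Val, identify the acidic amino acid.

Asp

Aspartate (D) and glutamate (E) have carboxylic-acid side chains and are the acidic amino acids.
Of the listed options, only Asp belongs to this group.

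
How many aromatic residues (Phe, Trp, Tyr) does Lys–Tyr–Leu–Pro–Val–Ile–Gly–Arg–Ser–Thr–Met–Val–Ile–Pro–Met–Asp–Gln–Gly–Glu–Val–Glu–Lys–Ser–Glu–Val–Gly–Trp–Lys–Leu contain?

2

Matching residues: Tyr2, Trp27.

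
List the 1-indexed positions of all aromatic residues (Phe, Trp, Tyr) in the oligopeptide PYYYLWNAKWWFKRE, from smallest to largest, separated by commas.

2, 3, 4, 6, 10, 11, 12

Matching residues: Y2, Y3, Y4, W6, W10, W11, F12.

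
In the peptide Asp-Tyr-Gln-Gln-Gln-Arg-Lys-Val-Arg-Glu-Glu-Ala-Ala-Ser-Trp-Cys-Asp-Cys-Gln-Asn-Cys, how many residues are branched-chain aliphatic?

1

V, L, and I make up the branched-chain aliphatic group.
Matching residues: Val8.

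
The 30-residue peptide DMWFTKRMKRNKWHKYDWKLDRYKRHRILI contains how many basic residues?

13

K, R, and H are the three residues with basic side chains (ε-amine, guanidinium, and imidazole respectively).
Matching residues: K6, R7, K9, R10, K12, H14, K15, K19, R22, K24, R25, H26, R27.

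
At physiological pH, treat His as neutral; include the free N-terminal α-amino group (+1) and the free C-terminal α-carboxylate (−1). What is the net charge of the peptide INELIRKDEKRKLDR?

+2

At pH ~7.4 the Lys and Arg side chains are protonated (+1), the Asp and Glu side chains are deprotonated (−1), and with His taken as neutral all other side chains carry no charge.
Positive (K, R): R6, K7, K10, R11, K12, R15 → +6.
Negative (D, E): E3, D8, E9, D14 → −4.
The N-terminus (+1) and C-terminus (−1) cancel.
Net charge = (+6) + (−4) = +2.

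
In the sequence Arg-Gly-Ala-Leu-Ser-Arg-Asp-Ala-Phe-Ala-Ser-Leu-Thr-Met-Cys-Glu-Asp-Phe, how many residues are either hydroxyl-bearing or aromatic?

Hydroxyl-bearing: S, T, Y. Aromatic: F, W, Y.
Hydroxyl-bearing residues here: Ser5, Ser11, Thr13 (3).
Aromatic residues here: Phe9, Phe18 (2).
(Y belongs to both groups, but none appear in this sequence.) Total = 3 + 2 = 5.

5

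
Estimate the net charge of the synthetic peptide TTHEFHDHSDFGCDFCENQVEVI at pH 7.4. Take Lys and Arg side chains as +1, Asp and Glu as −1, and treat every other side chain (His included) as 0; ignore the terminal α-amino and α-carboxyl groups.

-6

Positive (K, R): none → +0.
Negative (D, E): E4, D7, D10, D14, E17, E21 → −6.
Net charge = (+0) + (−6) = −6.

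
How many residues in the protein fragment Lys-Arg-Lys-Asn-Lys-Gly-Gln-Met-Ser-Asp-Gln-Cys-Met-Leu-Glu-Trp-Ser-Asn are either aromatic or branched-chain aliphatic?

Aromatic: F, W, Y. Branched-chain aliphatic: I, L, V.
Aromatic residues here: Trp16 (1).
Branched-chain aliphatic residues here: Leu14 (1).
The two groups share no amino acid, so total = 1 + 1 = 2.

2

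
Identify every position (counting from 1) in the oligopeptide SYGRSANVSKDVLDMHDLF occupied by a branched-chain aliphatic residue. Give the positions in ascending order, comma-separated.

8, 12, 13, 18

Valine (V), leucine (L), and isoleucine (I) are the branched-chain amino acids.
Matching residues: V8, V12, L13, L18.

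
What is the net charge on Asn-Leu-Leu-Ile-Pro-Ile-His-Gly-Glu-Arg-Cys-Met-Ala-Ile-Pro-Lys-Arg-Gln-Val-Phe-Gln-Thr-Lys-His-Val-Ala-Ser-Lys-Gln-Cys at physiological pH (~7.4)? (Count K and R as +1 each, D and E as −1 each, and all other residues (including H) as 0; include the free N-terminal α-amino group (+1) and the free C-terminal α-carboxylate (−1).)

+4

Positive (K, R): Arg10, Lys16, Arg17, Lys23, Lys28 → +5.
Negative (D, E): Glu9 → −1.
The N-terminus (+1) and C-terminus (−1) cancel.
Net charge = (+5) + (−1) = +4.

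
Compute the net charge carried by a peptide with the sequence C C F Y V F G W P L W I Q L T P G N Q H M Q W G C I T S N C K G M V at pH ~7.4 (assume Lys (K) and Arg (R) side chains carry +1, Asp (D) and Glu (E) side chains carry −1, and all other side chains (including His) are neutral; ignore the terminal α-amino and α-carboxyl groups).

+1

Positive (K, R): K31 → +1.
Negative (D, E): none → −0.
Net charge = (+1) + (−0) = +1.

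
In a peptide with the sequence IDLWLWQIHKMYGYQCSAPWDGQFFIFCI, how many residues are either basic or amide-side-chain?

Basic: H, K, R. Amide-side-chain: N, Q.
Basic residues here: H9, K10 (2).
Amide-side-chain residues here: Q7, Q15, Q23 (3).
The two groups share no amino acid, so total = 2 + 3 = 5.

5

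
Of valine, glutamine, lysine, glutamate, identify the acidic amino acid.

The acidic residues are Asp (D) and Glu (E), whose side chains end in a carboxylate group.
Of the listed options, only glutamate belongs to this group.

glutamate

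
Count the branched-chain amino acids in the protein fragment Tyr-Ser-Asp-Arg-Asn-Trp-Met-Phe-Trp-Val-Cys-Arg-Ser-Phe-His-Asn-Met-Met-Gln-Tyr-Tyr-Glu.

1

The BCAAs are Val, Leu, and Ile — aliphatic side chains with a branch point.
Matching residues: Val10.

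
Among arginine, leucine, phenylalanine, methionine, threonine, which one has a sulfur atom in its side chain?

methionine

Only Cys (C) and Met (M) have a sulfur atom in the side chain.
Of the listed options, only methionine belongs to this group.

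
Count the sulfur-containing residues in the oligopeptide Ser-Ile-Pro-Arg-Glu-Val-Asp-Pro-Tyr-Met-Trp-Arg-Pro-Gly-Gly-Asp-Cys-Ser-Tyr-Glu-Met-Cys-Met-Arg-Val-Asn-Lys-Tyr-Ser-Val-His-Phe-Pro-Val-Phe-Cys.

Cysteine (C, thiol) and methionine (M, thioether) are the two sulfur-containing amino acids.
Matching residues: Met10, Cys17, Met21, Cys22, Met23, Cys36.

6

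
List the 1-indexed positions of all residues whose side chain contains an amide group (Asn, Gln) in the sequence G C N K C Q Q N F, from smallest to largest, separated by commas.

Matching residues: N3, Q6, Q7, N8.

3, 6, 7, 8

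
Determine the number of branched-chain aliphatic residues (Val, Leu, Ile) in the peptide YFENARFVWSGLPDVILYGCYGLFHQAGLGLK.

8

Matching residues: V8, L12, V15, I16, L17, L23, L29, L31.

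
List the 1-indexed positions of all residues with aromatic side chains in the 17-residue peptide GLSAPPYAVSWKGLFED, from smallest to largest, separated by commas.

Phenylalanine (F), tryptophan (W), and tyrosine (Y) have aromatic ring side chains.
Matching residues: Y7, W11, F15.

7, 11, 15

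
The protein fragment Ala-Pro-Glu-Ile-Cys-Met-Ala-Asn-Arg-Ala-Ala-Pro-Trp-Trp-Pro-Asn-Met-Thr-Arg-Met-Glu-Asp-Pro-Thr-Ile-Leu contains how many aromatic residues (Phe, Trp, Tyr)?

Matching residues: Trp13, Trp14.

2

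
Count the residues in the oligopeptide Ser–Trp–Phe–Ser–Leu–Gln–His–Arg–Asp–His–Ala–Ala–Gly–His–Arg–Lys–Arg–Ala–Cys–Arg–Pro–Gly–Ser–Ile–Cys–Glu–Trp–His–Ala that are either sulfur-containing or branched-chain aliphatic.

4

Sulfur-containing: C, M. Branched-chain aliphatic: I, L, V.
Sulfur-containing residues here: Cys19, Cys25 (2).
Branched-chain aliphatic residues here: Leu5, Ile24 (2).
The two groups share no amino acid, so total = 2 + 2 = 4.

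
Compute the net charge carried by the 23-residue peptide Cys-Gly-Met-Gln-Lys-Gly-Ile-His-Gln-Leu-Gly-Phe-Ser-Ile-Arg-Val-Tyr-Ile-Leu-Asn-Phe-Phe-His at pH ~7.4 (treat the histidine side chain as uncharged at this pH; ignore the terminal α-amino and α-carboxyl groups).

Near pH 7.4, K and R contribute +1 each, D and E contribute −1 each, and every other side chain (His included, as stated) is uncharged.
Positive (K, R): Lys5, Arg15 → +2.
Negative (D, E): none → −0.
Net charge = (+2) + (−0) = +2.

+2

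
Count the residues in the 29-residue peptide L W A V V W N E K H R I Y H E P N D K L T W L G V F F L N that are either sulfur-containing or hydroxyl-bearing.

Sulfur-containing: C, M. Hydroxyl-bearing: S, T, Y.
Sulfur-containing residues here: none (0).
Hydroxyl-bearing residues here: Y13, T21 (2).
The two groups share no amino acid, so total = 0 + 2 = 2.

2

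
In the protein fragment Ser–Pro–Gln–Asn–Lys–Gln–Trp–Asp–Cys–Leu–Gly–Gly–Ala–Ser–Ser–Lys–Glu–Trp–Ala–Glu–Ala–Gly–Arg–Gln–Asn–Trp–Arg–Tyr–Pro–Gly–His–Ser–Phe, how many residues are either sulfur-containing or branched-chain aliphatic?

Sulfur-containing: C, M. Branched-chain aliphatic: I, L, V.
Sulfur-containing residues here: Cys9 (1).
Branched-chain aliphatic residues here: Leu10 (1).
The two groups share no amino acid, so total = 1 + 1 = 2.

2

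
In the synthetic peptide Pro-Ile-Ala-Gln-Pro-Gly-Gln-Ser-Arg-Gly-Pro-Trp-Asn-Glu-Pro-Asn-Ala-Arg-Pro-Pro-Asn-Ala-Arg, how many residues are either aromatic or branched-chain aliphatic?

2

Aromatic: F, W, Y. Branched-chain aliphatic: I, L, V.
Aromatic residues here: Trp12 (1).
Branched-chain aliphatic residues here: Ile2 (1).
The two groups share no amino acid, so total = 1 + 1 = 2.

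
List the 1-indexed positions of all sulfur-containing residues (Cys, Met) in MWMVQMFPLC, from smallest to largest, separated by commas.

1, 3, 6, 10

Matching residues: M1, M3, M6, C10.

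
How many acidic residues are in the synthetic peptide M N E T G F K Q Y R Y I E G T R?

2

The acidic residues are Asp (D) and Glu (E), whose side chains end in a carboxylate group.
Matching residues: E3, E13.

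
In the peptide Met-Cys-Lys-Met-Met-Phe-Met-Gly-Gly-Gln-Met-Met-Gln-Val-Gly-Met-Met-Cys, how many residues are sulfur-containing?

Cysteine (C, thiol) and methionine (M, thioether) are the two sulfur-containing amino acids.
Matching residues: Met1, Cys2, Met4, Met5, Met7, Met11, Met12, Met16, Met17, Cys18.

10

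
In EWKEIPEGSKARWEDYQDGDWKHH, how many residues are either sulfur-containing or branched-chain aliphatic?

Sulfur-containing: C, M. Branched-chain aliphatic: I, L, V.
Sulfur-containing residues here: none (0).
Branched-chain aliphatic residues here: I5 (1).
The two groups share no amino acid, so total = 0 + 1 = 1.

1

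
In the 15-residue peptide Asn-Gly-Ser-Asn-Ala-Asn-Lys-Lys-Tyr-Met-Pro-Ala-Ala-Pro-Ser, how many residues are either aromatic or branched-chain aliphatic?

1

Aromatic: F, W, Y. Branched-chain aliphatic: I, L, V.
Aromatic residues here: Tyr9 (1).
Branched-chain aliphatic residues here: none (0).
The two groups share no amino acid, so total = 1 + 0 = 1.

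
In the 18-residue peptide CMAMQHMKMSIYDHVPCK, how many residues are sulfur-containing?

Cysteine (C, thiol) and methionine (M, thioether) are the two sulfur-containing amino acids.
Matching residues: C1, M2, M4, M7, M9, C17.

6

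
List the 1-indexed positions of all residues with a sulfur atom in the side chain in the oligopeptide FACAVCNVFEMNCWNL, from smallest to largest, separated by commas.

3, 6, 11, 13

Only Cys (C) and Met (M) have a sulfur atom in the side chain.
Matching residues: C3, C6, M11, C13.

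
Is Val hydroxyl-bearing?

Serine (S), threonine (T), and tyrosine (Y) each carry a hydroxyl group on the side chain.
Valine is not in this group.

No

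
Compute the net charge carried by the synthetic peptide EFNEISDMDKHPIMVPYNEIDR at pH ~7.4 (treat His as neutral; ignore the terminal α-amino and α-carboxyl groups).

The side chains ionized at physiological pH are Lys/Arg (+1) and Asp/Glu (−1); with His treated as neutral, nothing else contributes.
Positive (K, R): K10, R22 → +2.
Negative (D, E): E1, E4, D7, D9, E19, D21 → −6.
Net charge = (+2) + (−6) = −4.

-4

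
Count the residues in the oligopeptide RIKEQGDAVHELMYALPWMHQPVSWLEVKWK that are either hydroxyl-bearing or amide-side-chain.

Hydroxyl-bearing: S, T, Y. Amide-side-chain: N, Q.
Hydroxyl-bearing residues here: Y14, S24 (2).
Amide-side-chain residues here: Q5, Q21 (2).
The two groups share no amino acid, so total = 2 + 2 = 4.

4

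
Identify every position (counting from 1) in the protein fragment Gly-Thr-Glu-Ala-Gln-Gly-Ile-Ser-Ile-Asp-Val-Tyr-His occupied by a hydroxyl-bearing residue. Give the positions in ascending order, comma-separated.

S, T, and Y are the three residues with a side-chain hydroxyl.
Matching residues: Thr2, Ser8, Tyr12.

2, 8, 12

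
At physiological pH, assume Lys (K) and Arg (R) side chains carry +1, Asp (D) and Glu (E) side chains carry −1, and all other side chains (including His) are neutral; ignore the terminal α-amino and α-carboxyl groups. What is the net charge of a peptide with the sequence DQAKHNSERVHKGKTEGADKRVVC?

+2

Positive (K, R): K4, R9, K12, K14, K20, R21 → +6.
Negative (D, E): D1, E8, E16, D19 → −4.
Net charge = (+6) + (−4) = +2.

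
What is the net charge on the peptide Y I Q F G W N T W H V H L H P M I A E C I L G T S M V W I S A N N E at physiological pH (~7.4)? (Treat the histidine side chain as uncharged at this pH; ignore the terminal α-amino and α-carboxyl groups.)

At pH ~7.4 the Lys and Arg side chains are protonated (+1), the Asp and Glu side chains are deprotonated (−1), and with His taken as neutral all other side chains carry no charge.
Positive (K, R): none → +0.
Negative (D, E): E19, E34 → −2.
Net charge = (+0) + (−2) = −2.

-2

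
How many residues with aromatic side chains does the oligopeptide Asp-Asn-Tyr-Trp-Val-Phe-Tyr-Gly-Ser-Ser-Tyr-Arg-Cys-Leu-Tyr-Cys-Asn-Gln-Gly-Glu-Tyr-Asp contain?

F, W, and Y each carry an aromatic ring on the side chain.
Matching residues: Tyr3, Trp4, Phe6, Tyr7, Tyr11, Tyr15, Tyr21.

7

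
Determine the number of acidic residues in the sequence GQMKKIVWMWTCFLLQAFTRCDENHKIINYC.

2

Only D (aspartate) and E (glutamate) carry a side-chain carboxylic acid.
Matching residues: D22, E23.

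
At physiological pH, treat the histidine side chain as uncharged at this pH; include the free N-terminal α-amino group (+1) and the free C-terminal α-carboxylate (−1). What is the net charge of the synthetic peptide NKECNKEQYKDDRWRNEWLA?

0

The side chains ionized at physiological pH are Lys/Arg (+1) and Asp/Glu (−1); with His treated as neutral, nothing else contributes.
Positive (K, R): K2, K6, K10, R13, R15 → +5.
Negative (D, E): E3, E7, D11, D12, E17 → −5.
The N-terminus (+1) and C-terminus (−1) cancel.
Net charge = (+5) + (−5) = 0.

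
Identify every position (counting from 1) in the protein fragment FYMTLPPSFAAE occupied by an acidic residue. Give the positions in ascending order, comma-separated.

12

The acidic residues are Asp (D) and Glu (E), whose side chains end in a carboxylate group.
Matching residues: E12.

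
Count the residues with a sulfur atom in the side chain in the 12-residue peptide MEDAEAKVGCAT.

2

Cysteine (C, thiol) and methionine (M, thioether) are the two sulfur-containing amino acids.
Matching residues: M1, C10.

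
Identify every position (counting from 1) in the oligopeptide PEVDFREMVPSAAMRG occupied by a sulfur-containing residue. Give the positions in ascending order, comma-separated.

8, 14

Matching residues: M8, M14.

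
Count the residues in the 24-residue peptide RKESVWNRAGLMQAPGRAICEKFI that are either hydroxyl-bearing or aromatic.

3

Hydroxyl-bearing: S, T, Y. Aromatic: F, W, Y.
Hydroxyl-bearing residues here: S4 (1).
Aromatic residues here: W6, F23 (2).
(Y belongs to both groups, but none appear in this sequence.) Total = 1 + 2 = 3.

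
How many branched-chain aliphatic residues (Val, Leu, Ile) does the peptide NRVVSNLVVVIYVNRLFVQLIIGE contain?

Matching residues: V3, V4, L7, V8, V9, V10, I11, V13, L16, V18, L20, I21, I22.

13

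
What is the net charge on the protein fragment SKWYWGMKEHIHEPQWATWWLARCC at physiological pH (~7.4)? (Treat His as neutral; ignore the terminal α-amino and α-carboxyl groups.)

+1

Near pH 7.4, K and R contribute +1 each, D and E contribute −1 each, and every other side chain (His included, as stated) is uncharged.
Positive (K, R): K2, K8, R23 → +3.
Negative (D, E): E9, E13 → −2.
Net charge = (+3) + (−2) = +1.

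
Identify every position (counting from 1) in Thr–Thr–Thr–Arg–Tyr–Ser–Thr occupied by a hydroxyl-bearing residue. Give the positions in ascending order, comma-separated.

Serine (S), threonine (T), and tyrosine (Y) each carry a hydroxyl group on the side chain.
Matching residues: Thr1, Thr2, Thr3, Tyr5, Ser6, Thr7.

1, 2, 3, 5, 6, 7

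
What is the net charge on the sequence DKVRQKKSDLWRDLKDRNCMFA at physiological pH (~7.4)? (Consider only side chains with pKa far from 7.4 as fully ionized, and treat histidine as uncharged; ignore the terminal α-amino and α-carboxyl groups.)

+3

The side chains ionized at physiological pH are Lys/Arg (+1) and Asp/Glu (−1); with His treated as neutral, nothing else contributes.
Positive (K, R): K2, R4, K6, K7, R12, K15, R17 → +7.
Negative (D, E): D1, D9, D13, D16 → −4.
Net charge = (+7) + (−4) = +3.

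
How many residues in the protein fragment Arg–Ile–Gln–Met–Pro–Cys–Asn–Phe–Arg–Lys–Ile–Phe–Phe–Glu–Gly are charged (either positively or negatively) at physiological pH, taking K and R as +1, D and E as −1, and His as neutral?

4

Charged side chains at pH ~7.4: K, R (positive); D, E (negative).
Matching residues: Arg1, Arg9, Lys10, Glu14.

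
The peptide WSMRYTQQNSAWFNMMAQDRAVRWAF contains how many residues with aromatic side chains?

The aromatic amino acids are Phe (F, benzyl), Trp (W, indole), and Tyr (Y, phenol).
Matching residues: W1, Y5, W12, F13, W24, F26.

6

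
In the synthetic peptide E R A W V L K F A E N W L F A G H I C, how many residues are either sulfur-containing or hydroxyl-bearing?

1

Sulfur-containing: C, M. Hydroxyl-bearing: S, T, Y.
Sulfur-containing residues here: C19 (1).
Hydroxyl-bearing residues here: none (0).
The two groups share no amino acid, so total = 1 + 0 = 1.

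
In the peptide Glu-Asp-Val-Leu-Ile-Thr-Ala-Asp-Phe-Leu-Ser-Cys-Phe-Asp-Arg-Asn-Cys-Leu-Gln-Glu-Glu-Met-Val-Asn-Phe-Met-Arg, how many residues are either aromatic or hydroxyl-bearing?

Aromatic: F, W, Y. Hydroxyl-bearing: S, T, Y.
Aromatic residues here: Phe9, Phe13, Phe25 (3).
Hydroxyl-bearing residues here: Thr6, Ser11 (2).
(Y belongs to both groups, but none appear in this sequence.) Total = 3 + 2 = 5.

5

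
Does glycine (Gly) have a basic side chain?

Lysine (K), arginine (R), and histidine (H) have basic, nitrogen-containing side chains.
Glycine is not in this group.

No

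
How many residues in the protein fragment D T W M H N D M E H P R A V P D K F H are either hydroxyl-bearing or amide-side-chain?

Hydroxyl-bearing: S, T, Y. Amide-side-chain: N, Q.
Hydroxyl-bearing residues here: T2 (1).
Amide-side-chain residues here: N6 (1).
The two groups share no amino acid, so total = 1 + 1 = 2.

2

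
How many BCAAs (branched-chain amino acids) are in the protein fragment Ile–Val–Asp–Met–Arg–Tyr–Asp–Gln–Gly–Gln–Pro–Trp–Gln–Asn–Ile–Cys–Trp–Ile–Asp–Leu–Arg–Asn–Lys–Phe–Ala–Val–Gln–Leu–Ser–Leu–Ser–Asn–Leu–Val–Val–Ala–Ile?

12

Valine (V), leucine (L), and isoleucine (I) are the branched-chain amino acids.
Matching residues: Ile1, Val2, Ile15, Ile18, Leu20, Val26, Leu28, Leu30, Leu33, Val34, Val35, Ile37.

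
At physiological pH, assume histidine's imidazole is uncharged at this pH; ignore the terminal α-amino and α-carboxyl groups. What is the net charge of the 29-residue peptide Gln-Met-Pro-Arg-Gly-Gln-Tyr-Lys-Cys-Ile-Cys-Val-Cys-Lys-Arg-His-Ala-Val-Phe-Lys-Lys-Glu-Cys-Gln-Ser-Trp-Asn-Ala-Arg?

+6

The side chains ionized at physiological pH are Lys/Arg (+1) and Asp/Glu (−1); with His treated as neutral, nothing else contributes.
Positive (K, R): Arg4, Lys8, Lys14, Arg15, Lys20, Lys21, Arg29 → +7.
Negative (D, E): Glu22 → −1.
Net charge = (+7) + (−1) = +6.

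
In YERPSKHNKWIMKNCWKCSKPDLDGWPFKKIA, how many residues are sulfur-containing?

3

Only Cys (C) and Met (M) have a sulfur atom in the side chain.
Matching residues: M12, C15, C18.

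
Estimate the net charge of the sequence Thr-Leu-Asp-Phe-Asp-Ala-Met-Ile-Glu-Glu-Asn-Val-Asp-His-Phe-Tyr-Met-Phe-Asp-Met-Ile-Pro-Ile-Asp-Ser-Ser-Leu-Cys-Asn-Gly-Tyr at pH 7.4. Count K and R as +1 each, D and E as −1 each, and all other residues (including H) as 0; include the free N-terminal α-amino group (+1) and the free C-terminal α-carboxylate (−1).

-7

Positive (K, R): none → +0.
Negative (D, E): Asp3, Asp5, Glu9, Glu10, Asp13, Asp19, Asp24 → −7.
The N-terminus (+1) and C-terminus (−1) cancel.
Net charge = (+0) + (−7) = −7.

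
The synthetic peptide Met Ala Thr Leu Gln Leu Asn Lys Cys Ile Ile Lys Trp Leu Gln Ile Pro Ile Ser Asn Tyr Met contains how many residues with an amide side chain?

4

The amide-side-chain residues are Asn (N) and Gln (Q).
Matching residues: Gln5, Asn7, Gln15, Asn20.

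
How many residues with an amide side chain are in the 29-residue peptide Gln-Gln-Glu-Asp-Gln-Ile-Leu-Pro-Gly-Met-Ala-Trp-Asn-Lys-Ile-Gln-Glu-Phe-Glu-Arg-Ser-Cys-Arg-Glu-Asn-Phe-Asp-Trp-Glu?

Asparagine (N) and glutamine (Q) have uncharged amide side chains.
Matching residues: Gln1, Gln2, Gln5, Asn13, Gln16, Asn25.

6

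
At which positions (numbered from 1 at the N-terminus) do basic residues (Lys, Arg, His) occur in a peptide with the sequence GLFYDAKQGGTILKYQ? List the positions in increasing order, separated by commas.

7, 14

Matching residues: K7, K14.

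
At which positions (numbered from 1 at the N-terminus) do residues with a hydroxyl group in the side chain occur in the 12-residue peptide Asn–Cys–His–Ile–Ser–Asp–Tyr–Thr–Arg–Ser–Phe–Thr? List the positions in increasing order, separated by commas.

Serine (S), threonine (T), and tyrosine (Y) each carry a hydroxyl group on the side chain.
Matching residues: Ser5, Tyr7, Thr8, Ser10, Thr12.

5, 7, 8, 10, 12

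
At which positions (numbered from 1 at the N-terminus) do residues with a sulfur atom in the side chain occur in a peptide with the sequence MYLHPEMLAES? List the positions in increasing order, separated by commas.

The sulfur-bearing residues are cysteine (–SH) and methionine (–S–CH₃).
Matching residues: M1, M7.

1, 7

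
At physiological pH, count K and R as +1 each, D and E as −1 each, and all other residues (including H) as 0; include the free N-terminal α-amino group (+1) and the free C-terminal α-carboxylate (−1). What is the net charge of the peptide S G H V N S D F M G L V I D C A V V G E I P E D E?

Positive (K, R): none → +0.
Negative (D, E): D7, D14, E20, E23, D24, E25 → −6.
The N-terminus (+1) and C-terminus (−1) cancel.
Net charge = (+0) + (−6) = −6.

-6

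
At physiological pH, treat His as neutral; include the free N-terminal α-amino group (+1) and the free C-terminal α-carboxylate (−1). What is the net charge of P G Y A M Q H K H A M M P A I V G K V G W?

+2

Near pH 7.4, K and R contribute +1 each, D and E contribute −1 each, and every other side chain (His included, as stated) is uncharged.
Positive (K, R): K8, K18 → +2.
Negative (D, E): none → −0.
The N-terminus (+1) and C-terminus (−1) cancel.
Net charge = (+2) + (−0) = +2.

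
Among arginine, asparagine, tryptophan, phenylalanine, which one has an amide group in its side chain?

asparagine

The amide-side-chain residues are Asn (N) and Gln (Q).
Of the listed options, only asparagine belongs to this group.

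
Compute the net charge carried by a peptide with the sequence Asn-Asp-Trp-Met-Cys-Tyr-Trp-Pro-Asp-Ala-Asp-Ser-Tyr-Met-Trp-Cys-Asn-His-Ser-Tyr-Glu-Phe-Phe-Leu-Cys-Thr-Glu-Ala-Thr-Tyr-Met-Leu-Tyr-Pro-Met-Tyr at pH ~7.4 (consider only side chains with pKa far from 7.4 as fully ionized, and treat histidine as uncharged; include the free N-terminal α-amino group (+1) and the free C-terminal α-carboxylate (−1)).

-5

The side chains ionized at physiological pH are Lys/Arg (+1) and Asp/Glu (−1); with His treated as neutral, nothing else contributes.
Positive (K, R): none → +0.
Negative (D, E): Asp2, Asp9, Asp11, Glu21, Glu27 → −5.
The N-terminus (+1) and C-terminus (−1) cancel.
Net charge = (+0) + (−5) = −5.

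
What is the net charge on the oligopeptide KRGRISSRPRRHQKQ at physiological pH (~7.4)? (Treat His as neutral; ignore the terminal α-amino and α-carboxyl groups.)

+7

The side chains ionized at physiological pH are Lys/Arg (+1) and Asp/Glu (−1); with His treated as neutral, nothing else contributes.
Positive (K, R): K1, R2, R4, R8, R10, R11, K14 → +7.
Negative (D, E): none → −0.
Net charge = (+7) + (−0) = +7.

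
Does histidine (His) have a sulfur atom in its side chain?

No

Cysteine (C, thiol) and methionine (M, thioether) are the two sulfur-containing amino acids.
Histidine is not in this group.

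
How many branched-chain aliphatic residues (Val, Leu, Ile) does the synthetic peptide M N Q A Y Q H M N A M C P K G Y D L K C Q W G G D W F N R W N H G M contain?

Matching residues: L18.

1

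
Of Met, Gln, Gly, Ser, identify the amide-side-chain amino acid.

Gln

The amide-side-chain residues are Asn (N) and Gln (Q).
Of the listed options, only Gln belongs to this group.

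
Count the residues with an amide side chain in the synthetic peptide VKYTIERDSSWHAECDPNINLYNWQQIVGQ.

6

Asparagine (N) and glutamine (Q) have uncharged amide side chains.
Matching residues: N18, N20, N23, Q25, Q26, Q30.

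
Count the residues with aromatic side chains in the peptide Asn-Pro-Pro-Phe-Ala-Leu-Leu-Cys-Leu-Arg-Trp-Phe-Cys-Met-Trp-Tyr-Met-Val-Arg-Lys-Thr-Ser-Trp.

6

Phenylalanine (F), tryptophan (W), and tyrosine (Y) have aromatic ring side chains.
Matching residues: Phe4, Trp11, Phe12, Trp15, Tyr16, Trp23.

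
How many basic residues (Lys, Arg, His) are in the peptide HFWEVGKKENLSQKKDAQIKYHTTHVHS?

9

Matching residues: H1, K7, K8, K14, K15, K20, H22, H25, H27.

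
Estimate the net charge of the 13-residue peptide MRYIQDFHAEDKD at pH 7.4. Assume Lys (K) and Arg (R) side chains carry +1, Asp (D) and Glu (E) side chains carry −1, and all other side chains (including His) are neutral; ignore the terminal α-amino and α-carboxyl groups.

Positive (K, R): R2, K12 → +2.
Negative (D, E): D6, E10, D11, D13 → −4.
Net charge = (+2) + (−4) = −2.

-2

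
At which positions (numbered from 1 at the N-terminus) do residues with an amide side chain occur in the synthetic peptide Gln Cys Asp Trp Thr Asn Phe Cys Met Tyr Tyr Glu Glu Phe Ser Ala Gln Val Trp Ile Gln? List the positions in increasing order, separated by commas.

1, 6, 17, 21

Only N (asparagine) and Q (glutamine) carry a side-chain carboxamide.
Matching residues: Gln1, Asn6, Gln17, Gln21.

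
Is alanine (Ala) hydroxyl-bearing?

S, T, and Y are the three residues with a side-chain hydroxyl.
Alanine is not in this group.

No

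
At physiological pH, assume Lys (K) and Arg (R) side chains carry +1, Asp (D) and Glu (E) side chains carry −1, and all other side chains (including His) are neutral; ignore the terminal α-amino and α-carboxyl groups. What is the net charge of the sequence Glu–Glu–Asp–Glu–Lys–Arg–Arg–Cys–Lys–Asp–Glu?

-2

Positive (K, R): Lys5, Arg6, Arg7, Lys9 → +4.
Negative (D, E): Glu1, Glu2, Asp3, Glu4, Asp10, Glu11 → −6.
Net charge = (+4) + (−6) = −2.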